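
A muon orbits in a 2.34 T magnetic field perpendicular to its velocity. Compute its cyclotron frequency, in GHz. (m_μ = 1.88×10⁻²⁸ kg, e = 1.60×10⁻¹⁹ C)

f = qB/(2πm) = (1×1.60×10^-19)(2.34) / [2π(1.88×10^-28)] = 3.17×10^8 Hz.

f ≈ 0.317 GHz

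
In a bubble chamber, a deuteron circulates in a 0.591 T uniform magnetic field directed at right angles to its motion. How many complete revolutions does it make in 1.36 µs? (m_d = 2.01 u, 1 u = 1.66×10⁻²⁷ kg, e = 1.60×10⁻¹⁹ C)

T = 2πm/(qB) = 2π(3.3366×10^-27) / [(1×1.60×10^-19)(0.591)] = 2.2171×10^-7 s.
N = t/T = 1.36×10^-6 / 2.2171×10^-7 ≈ 6.13, so 6 complete revolutions.

N = 6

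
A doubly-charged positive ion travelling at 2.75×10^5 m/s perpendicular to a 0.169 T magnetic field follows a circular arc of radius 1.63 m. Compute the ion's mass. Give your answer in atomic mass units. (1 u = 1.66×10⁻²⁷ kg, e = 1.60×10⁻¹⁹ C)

m ≈ 193 u

qvB = mv²/r ⇒ m = qBr/v.
m = (2×1.60×10^-19)(0.169)(1.63) / (2.75×10^5) = 3.21×10^-25 kg = 193 u.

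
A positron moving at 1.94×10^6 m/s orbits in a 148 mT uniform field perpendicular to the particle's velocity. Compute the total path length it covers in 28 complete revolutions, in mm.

r = mv/(qB) = 7.46×10^-5 m, so one revolution covers 2πr = 4.69×10^-4 m.
In 28 revolutions: L = 28·2πr = 0.0131 m.

L ≈ 13.1 mm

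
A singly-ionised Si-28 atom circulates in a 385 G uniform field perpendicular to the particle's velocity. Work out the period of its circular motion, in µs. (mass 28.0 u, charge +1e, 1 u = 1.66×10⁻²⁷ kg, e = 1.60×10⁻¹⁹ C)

The cyclotron period is independent of speed: T = 2πm/(qB).
T = 2π(4.65×10^-26) / [(1×1.60×10^-19)(0.0385)] = 4.74×10^-5 s.

T ≈ 47.4 µs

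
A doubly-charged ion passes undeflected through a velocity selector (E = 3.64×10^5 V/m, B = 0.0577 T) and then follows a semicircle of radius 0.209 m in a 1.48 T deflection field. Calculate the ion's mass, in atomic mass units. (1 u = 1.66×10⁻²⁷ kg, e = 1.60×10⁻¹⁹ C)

v = E/B₁ = 6.31×10^6 m/s.
From r = mv/(qB₂), m = qB₂r/v = (2×1.60×10^-19)(1.48)(0.209) / (6.31×10^6) = 1.57×10^-26 kg.
In atomic mass units: m = 1.57×10^-26 / 1.66×10^-27 = 9.45 u.

m ≈ 9.45 u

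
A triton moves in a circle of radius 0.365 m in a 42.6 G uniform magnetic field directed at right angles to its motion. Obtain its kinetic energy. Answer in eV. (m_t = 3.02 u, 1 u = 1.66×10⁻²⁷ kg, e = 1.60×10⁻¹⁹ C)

K ≈ 38.6 eV

v = qBr/m = (1×1.60×10^-19)(4.26×10^-3)(0.365) / (5.01×10^-27) = 4.96×10^4 m/s.
K = ½mv² = 0.5·(5.01×10^-27)·(4.96×10^4)² = 6.17×10^-18 J = 38.6 eV.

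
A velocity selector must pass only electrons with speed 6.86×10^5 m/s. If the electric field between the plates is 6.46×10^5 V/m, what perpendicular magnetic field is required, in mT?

qE = qvB ⇒ B = E/v = (6.46×10^5) / (6.86×10^5) = 0.942 T.

B ≈ 942 mT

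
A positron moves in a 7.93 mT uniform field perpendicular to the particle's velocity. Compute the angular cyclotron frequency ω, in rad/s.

ω ≈ 1.39×10^9 rad/s

ω = qB/m = (1×1.60×10^-19)(7.93×10^-3) / (9.11×10^-31) = 1.39×10^9 rad/s.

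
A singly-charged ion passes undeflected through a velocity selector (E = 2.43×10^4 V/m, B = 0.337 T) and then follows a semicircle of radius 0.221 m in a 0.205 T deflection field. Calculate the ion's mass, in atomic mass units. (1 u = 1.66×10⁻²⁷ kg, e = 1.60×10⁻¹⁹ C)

v = E/B₁ = 7.21×10^4 m/s.
From r = mv/(qB₂), m = qB₂r/v = (1×1.60×10^-19)(0.205)(0.221) / (7.21×10^4) = 1.01×10^-25 kg.
In atomic mass units: m = 1.01×10^-25 / 1.66×10^-27 = 60.6 u.

m ≈ 60.6 u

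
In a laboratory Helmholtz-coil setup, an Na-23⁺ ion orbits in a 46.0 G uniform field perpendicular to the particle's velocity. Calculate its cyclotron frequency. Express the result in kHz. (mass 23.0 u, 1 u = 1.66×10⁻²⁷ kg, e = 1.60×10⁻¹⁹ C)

f ≈ 3.07 kHz

f = qB/(2πm) = (1×1.60×10^-19)(4.60×10^-3) / [2π(3.82×10^-26)] = 3070 Hz.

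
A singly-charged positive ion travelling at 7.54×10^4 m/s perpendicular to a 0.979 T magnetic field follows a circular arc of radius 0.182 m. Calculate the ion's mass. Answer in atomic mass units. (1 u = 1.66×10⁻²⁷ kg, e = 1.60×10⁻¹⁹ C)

qvB = mv²/r ⇒ m = qBr/v.
m = (1×1.60×10^-19)(0.979)(0.182) / (7.54×10^4) = 3.78×10^-25 kg = 228 u.

m ≈ 228 u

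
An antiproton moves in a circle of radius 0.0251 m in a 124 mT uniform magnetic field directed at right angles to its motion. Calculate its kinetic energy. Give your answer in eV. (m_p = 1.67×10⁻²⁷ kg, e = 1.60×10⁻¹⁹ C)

K ≈ 464 eV

v = qBr/m = (1×1.60×10^-19)(0.124)(0.0251) / (1.67×10^-27) = 2.98×10^5 m/s.
K = ½mv² = 0.5·(1.67×10^-27)·(2.98×10^5)² = 7.42×10^-17 J = 464 eV.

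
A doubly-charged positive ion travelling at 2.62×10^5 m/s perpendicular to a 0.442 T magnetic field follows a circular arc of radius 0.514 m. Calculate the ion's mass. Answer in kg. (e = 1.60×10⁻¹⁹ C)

m ≈ 2.77×10^-25 kg

qvB = mv²/r ⇒ m = qBr/v.
m = (2×1.60×10^-19)(0.442)(0.514) / (2.62×10^5) = 2.77×10^-25 kg.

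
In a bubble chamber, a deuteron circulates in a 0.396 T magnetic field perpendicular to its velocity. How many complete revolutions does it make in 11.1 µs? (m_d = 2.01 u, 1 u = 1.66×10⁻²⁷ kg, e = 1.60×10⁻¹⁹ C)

N = 33

T = 2πm/(qB) = 2π(3.3366×10^-27) / [(1×1.60×10^-19)(0.396)] = 3.3088×10^-7 s.
N = t/T = 1.11×10^-5 / 3.3088×10^-7 ≈ 33.55, so 33 complete revolutions.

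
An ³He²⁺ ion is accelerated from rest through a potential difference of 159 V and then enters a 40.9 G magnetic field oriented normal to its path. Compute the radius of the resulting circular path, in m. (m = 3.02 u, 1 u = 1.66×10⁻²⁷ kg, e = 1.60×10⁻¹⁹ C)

The kinetic energy gained is K = qV = (2×1.60×10^-19)(159) = 5.09×10^-17 J.
v = √(2K/m) = 1.42×10^5 m/s.
r = mv/(qB) = (5.01×10^-27)(1.42×10^5) / [(2×1.60×10^-19)(4.09×10^-3)] = 0.546 m.

r ≈ 0.546 m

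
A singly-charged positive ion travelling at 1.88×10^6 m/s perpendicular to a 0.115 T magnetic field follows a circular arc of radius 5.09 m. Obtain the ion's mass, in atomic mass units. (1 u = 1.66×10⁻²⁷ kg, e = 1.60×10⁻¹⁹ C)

m ≈ 30.0 u

qvB = mv²/r ⇒ m = qBr/v.
m = (1×1.60×10^-19)(0.115)(5.09) / (1.88×10^6) = 4.98×10^-26 kg = 30.0 u.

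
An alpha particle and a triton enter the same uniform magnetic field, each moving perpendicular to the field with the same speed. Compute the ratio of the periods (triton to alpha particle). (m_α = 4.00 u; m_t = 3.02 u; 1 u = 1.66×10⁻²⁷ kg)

ratio ≈ 1.51

T = 2πm/(qB) is independent of speed, so T₂/T₁ = (m₂/q₂)/(m₁/q₁).
T_{triton}/T_{alpha particle} = (5.01×10^-27/1e) / (6.64×10^-27/2e) = 1.51.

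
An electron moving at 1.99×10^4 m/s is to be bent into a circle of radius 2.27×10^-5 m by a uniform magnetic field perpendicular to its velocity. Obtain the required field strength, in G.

qvB = mv²/r gives B = mv/(qr).
B = (9.11×10^-31)(1.99×10^4) / [(1×1.60×10^-19)(2.27×10^-5)] = 4.99×10^-3 T.

B ≈ 49.9 G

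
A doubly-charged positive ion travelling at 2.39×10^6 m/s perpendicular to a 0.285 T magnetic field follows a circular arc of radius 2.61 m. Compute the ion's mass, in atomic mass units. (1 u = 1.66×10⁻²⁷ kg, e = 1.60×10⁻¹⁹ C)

m ≈ 60.0 u

qvB = mv²/r ⇒ m = qBr/v.
m = (2×1.60×10^-19)(0.285)(2.61) / (2.39×10^6) = 9.96×10^-26 kg = 60.0 u.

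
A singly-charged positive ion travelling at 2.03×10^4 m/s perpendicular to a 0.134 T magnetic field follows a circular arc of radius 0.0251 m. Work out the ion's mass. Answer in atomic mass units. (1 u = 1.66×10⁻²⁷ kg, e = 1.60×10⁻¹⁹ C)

qvB = mv²/r ⇒ m = qBr/v.
m = (1×1.60×10^-19)(0.134)(0.0251) / (2.03×10^4) = 2.65×10^-26 kg = 16.0 u.

m ≈ 16.0 u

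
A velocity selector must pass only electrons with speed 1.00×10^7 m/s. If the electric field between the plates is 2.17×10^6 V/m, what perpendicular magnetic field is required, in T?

B ≈ 0.217 T

qE = qvB ⇒ B = E/v = (2.17×10^6) / (1.00×10^7) = 0.217 T.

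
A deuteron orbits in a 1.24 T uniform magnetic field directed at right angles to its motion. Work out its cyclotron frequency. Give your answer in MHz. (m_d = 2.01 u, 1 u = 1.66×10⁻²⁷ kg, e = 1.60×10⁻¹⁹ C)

f = qB/(2πm) = (1×1.60×10^-19)(1.24) / [2π(3.34×10^-27)] = 9.46×10^6 Hz.

f ≈ 9.46 MHz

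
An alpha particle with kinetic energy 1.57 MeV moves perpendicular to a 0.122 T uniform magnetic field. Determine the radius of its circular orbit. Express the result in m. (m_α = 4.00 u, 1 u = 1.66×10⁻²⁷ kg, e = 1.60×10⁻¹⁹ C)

Convert the energy: K = 1.57 MeV = 2.51×10^-13 J.
v = √(2K/m) = √(2·2.51×10^-13/6.64×10^-27) = 8.70×10^6 m/s.
r = mv/(qB) = (6.64×10^-27)(8.70×10^6) / [(2×1.60×10^-19)(0.122)] = 1.48 m.

r ≈ 1.48 m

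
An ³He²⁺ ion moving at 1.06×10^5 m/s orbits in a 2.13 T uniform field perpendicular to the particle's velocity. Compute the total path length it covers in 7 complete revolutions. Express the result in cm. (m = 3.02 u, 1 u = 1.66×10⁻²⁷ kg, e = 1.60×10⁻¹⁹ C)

L ≈ 3.43 cm

r = mv/(qB) = 7.80×10^-4 m, so one revolution covers 2πr = 4.90×10^-3 m.
In 7 revolutions: L = 7·2πr = 0.0343 m.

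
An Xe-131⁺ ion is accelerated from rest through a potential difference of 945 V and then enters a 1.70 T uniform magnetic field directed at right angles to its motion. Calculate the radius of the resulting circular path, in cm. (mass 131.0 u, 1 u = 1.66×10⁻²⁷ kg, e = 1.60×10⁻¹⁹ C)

The kinetic energy gained is K = qV = (1×1.60×10^-19)(945) = 1.51×10^-16 J.
v = √(2K/m) = 3.73×10^4 m/s.
r = mv/(qB) = (2.17×10^-25)(3.73×10^4) / [(1×1.60×10^-19)(1.70)] = 0.0298 m.

r ≈ 2.98 cm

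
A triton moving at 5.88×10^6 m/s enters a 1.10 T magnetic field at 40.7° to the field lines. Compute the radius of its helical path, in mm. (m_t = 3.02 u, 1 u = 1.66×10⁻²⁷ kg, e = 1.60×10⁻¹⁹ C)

r ≈ 109 mm

Only the perpendicular component v⊥ = v sin40.7° = 3.83×10^6 m/s is bent by the field.
r = m v⊥ /(qB) = (5.01×10^-27)(3.83×10^6) / [(1×1.60×10^-19)(1.10)] = 0.109 m.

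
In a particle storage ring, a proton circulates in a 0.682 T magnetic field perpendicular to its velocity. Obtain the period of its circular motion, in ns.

The cyclotron period is independent of speed: T = 2πm/(qB).
T = 2π(1.67×10^-27) / [(1×1.60×10^-19)(0.682)] = 9.62×10^-8 s.

T ≈ 96.2 ns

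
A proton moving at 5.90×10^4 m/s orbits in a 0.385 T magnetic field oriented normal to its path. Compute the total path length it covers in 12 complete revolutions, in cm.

L ≈ 12.1 cm

r = mv/(qB) = 1.60×10^-3 m, so one revolution covers 2πr = 0.0101 m.
In 12 revolutions: L = 12·2πr = 0.121 m.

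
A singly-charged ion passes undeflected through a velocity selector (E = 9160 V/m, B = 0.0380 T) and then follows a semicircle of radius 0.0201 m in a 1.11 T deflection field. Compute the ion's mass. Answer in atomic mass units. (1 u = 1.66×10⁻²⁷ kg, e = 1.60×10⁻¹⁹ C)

v = E/B₁ = 2.41×10^5 m/s.
From r = mv/(qB₂), m = qB₂r/v = (1×1.60×10^-19)(1.11)(0.0201) / (2.41×10^5) = 1.48×10^-26 kg.
In atomic mass units: m = 1.48×10^-26 / 1.66×10^-27 = 8.92 u.

m ≈ 8.92 u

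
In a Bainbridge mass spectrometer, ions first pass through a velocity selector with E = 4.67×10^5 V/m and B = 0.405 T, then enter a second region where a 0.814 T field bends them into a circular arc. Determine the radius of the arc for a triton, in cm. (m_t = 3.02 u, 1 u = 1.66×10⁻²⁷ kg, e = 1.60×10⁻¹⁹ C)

r ≈ 4.44 cm

The selector passes v = E/B = 4.67×10^5/0.405 = 1.15×10^6 m/s.
In the deflection region, r = mv/(qB₂) = (5.01×10^-27)(1.15×10^6) / [(1×1.60×10^-19)(0.814)] = 0.0444 m.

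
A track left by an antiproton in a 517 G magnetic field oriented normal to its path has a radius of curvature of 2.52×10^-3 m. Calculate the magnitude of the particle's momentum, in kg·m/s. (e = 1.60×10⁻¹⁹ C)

p ≈ 2.08×10^-23 kg·m/s

Since qvB = mv²/r, the momentum p = mv = qBr.
p = (1×1.60×10^-19)(0.0517)(2.52×10^-3) = 2.08×10^-23 kg·m/s.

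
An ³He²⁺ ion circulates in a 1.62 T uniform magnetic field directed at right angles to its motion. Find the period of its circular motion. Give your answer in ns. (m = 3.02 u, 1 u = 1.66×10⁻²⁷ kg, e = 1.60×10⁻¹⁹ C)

The cyclotron period is independent of speed: T = 2πm/(qB).
T = 2π(5.01×10^-27) / [(2×1.60×10^-19)(1.62)] = 6.08×10^-8 s.

T ≈ 60.8 ns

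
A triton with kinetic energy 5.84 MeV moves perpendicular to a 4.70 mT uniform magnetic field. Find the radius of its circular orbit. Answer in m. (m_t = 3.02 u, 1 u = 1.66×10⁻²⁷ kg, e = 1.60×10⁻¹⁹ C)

Convert the energy: K = 5.84 MeV = 9.34×10^-13 J.
v = √(2K/m) = √(2·9.34×10^-13/5.01×10^-27) = 1.93×10^7 m/s.
r = mv/(qB) = (5.01×10^-27)(1.93×10^7) / [(1×1.60×10^-19)(4.70×10^-3)] = 129 m.

r ≈ 129 m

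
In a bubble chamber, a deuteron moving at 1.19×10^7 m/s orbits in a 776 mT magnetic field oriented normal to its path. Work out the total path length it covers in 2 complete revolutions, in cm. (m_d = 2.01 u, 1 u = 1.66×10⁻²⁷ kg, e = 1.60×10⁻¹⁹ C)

L ≈ 402 cm

r = mv/(qB) = 0.320 m, so one revolution covers 2πr = 2.01 m.
In 2 revolutions: L = 2·2πr = 4.02 m.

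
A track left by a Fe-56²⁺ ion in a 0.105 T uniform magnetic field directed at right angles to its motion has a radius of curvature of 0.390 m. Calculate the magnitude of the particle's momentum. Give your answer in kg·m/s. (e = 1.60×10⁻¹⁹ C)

Since qvB = mv²/r, the momentum p = mv = qBr.
p = (2×1.60×10^-19)(0.105)(0.390) = 1.31×10^-20 kg·m/s.

p ≈ 1.31×10^-20 kg·m/s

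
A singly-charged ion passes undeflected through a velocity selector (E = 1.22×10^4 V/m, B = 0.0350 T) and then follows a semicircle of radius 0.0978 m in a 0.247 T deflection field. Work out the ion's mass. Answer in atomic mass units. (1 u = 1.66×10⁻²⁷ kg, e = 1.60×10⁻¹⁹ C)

v = E/B₁ = 3.49×10^5 m/s.
From r = mv/(qB₂), m = qB₂r/v = (1×1.60×10^-19)(0.247)(0.0978) / (3.49×10^5) = 1.11×10^-26 kg.
In atomic mass units: m = 1.11×10^-26 / 1.66×10^-27 = 6.68 u.

m ≈ 6.68 u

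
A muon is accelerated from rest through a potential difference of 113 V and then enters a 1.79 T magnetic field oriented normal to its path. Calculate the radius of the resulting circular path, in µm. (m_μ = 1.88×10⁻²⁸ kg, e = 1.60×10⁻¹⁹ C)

The kinetic energy gained is K = qV = (1×1.60×10^-19)(113) = 1.81×10^-17 J.
v = √(2K/m) = 4.39×10^5 m/s.
r = mv/(qB) = (1.88×10^-28)(4.39×10^5) / [(1×1.60×10^-19)(1.79)] = 2.88×10^-4 m.

r ≈ 288 µm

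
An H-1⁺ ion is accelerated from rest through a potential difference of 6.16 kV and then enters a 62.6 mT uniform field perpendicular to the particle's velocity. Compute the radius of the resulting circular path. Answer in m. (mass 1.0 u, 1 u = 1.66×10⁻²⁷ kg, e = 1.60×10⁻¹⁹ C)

r ≈ 0.181 m

The kinetic energy gained is K = qV = (1×1.60×10^-19)(6160) = 9.86×10^-16 J.
v = √(2K/m) = 1.09×10^6 m/s.
r = mv/(qB) = (1.66×10^-27)(1.09×10^6) / [(1×1.60×10^-19)(0.0626)] = 0.181 m.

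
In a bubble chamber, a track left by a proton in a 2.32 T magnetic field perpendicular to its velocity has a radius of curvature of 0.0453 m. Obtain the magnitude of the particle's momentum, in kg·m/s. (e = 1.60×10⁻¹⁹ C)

Since qvB = mv²/r, the momentum p = mv = qBr.
p = (1×1.60×10^-19)(2.32)(0.0453) = 1.68×10^-20 kg·m/s.

p ≈ 1.68×10^-20 kg·m/s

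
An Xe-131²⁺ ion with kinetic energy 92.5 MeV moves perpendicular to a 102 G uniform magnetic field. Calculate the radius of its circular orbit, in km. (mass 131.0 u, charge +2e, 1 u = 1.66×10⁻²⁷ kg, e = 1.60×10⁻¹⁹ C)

r ≈ 0.777 km

Convert the energy: K = 92.5 MeV = 1.48×10^-11 J.
v = √(2K/m) = √(2·1.48×10^-11/2.17×10^-25) = 1.17×10^7 m/s.
r = mv/(qB) = (2.17×10^-25)(1.17×10^7) / [(2×1.60×10^-19)(0.0102)] = 777 m.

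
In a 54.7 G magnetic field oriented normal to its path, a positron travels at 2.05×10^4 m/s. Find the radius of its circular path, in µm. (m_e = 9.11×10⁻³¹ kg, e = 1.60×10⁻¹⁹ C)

r ≈ 21.3 µm

The magnetic force provides the centripetal force: qvB = mv²/r, so r = mv/(qB).
r = (9.11×10^-31 kg)(2.05×10^4 m/s) / [(1×1.60×10^-19 C)(5.47×10^-3 T)] = 2.13×10^-5 m.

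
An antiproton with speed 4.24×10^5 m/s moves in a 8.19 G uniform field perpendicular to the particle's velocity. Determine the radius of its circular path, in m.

The magnetic force provides the centripetal force: qvB = mv²/r, so r = mv/(qB).
r = (1.67×10^-27 kg)(4.24×10^5 m/s) / [(1×1.60×10^-19 C)(8.19×10^-4 T)] = 5.40 m.

r ≈ 5.40 m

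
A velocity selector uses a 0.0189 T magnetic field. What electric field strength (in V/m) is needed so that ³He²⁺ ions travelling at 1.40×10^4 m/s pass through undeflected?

qE = qvB ⇒ E = vB = (1.40×10^4)(0.0189) = 265 V/m.

E ≈ 265 V/m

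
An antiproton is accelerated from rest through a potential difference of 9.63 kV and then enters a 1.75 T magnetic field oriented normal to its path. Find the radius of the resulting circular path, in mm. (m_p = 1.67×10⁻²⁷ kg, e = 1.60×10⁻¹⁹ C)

r ≈ 8.10 mm

The kinetic energy gained is K = qV = (1×1.60×10^-19)(9630) = 1.54×10^-15 J.
v = √(2K/m) = 1.36×10^6 m/s.
r = mv/(qB) = (1.67×10^-27)(1.36×10^6) / [(1×1.60×10^-19)(1.75)] = 8.10×10^-3 m.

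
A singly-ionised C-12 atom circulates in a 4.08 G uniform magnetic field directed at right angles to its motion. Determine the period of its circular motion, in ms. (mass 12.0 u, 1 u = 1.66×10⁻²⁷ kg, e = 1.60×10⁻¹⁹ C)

The cyclotron period is independent of speed: T = 2πm/(qB).
T = 2π(1.99×10^-26) / [(1×1.60×10^-19)(4.08×10^-4)] = 1.92×10^-3 s.

T ≈ 1.92 ms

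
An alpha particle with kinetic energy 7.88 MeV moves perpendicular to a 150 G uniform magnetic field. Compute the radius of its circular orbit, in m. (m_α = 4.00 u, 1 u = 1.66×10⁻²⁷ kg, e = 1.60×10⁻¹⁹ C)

Convert the energy: K = 7.88 MeV = 1.26×10^-12 J.
v = √(2K/m) = √(2·1.26×10^-12/6.64×10^-27) = 1.95×10^7 m/s.
r = mv/(qB) = (6.64×10^-27)(1.95×10^7) / [(2×1.60×10^-19)(0.0150)] = 27.0 m.

r ≈ 27.0 m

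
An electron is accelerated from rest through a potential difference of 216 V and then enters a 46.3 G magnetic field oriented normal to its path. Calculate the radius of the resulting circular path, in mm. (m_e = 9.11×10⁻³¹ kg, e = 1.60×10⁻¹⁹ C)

The kinetic energy gained is K = qV = (1×1.60×10^-19)(216) = 3.46×10^-17 J.
v = √(2K/m) = 8.71×10^6 m/s.
r = mv/(qB) = (9.11×10^-31)(8.71×10^6) / [(1×1.60×10^-19)(4.63×10^-3)] = 0.0107 m.

r ≈ 10.7 mm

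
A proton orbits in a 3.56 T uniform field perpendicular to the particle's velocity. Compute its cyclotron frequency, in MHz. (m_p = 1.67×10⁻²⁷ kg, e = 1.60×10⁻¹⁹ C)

f = qB/(2πm) = (1×1.60×10^-19)(3.56) / [2π(1.67×10^-27)] = 5.43×10^7 Hz.

f ≈ 54.3 MHz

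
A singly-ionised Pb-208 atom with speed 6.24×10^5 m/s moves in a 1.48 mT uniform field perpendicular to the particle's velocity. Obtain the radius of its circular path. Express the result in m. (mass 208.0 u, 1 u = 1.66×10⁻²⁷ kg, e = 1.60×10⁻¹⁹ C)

r ≈ 910 m

The magnetic force provides the centripetal force: qvB = mv²/r, so r = mv/(qB).
r = (3.45×10^-25 kg)(6.24×10^5 m/s) / [(1×1.60×10^-19 C)(1.48×10^-3 T)] = 910 m.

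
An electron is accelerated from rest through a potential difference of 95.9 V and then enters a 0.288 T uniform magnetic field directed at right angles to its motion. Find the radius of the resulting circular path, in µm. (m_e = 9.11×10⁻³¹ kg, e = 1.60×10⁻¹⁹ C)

The kinetic energy gained is K = qV = (1×1.60×10^-19)(95.9) = 1.53×10^-17 J.
v = √(2K/m) = 5.80×10^6 m/s.
r = mv/(qB) = (9.11×10^-31)(5.80×10^6) / [(1×1.60×10^-19)(0.288)] = 1.15×10^-4 m.

r ≈ 115 µm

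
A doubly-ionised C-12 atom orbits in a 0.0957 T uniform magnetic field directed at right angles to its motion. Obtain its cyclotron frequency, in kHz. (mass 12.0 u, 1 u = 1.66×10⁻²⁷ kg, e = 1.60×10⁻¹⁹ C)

f ≈ 245 kHz

f = qB/(2πm) = (2×1.60×10^-19)(0.0957) / [2π(1.99×10^-26)] = 2.45×10^5 Hz.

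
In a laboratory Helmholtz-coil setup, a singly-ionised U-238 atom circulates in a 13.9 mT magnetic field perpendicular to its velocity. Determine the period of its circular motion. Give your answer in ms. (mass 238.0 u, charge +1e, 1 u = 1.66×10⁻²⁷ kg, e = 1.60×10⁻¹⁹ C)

T ≈ 1.12 ms

The cyclotron period is independent of speed: T = 2πm/(qB).
T = 2π(3.95×10^-25) / [(1×1.60×10^-19)(0.0139)] = 1.12×10^-3 s.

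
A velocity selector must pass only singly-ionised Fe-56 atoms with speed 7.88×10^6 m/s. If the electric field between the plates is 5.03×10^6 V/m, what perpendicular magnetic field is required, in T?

B ≈ 0.638 T

qE = qvB ⇒ B = E/v = (5.03×10^6) / (7.88×10^6) = 0.638 T.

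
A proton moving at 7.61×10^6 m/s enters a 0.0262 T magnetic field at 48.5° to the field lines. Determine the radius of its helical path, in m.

r ≈ 2.27 m

Only the perpendicular component v⊥ = v sin48.5° = 5.70×10^6 m/s is bent by the field.
r = m v⊥ /(qB) = (1.67×10^-27)(5.70×10^6) / [(1×1.60×10^-19)(0.0262)] = 2.27 m.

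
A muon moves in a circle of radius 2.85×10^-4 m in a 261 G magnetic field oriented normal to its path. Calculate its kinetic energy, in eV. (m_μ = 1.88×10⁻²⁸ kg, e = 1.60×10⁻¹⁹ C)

v = qBr/m = (1×1.60×10^-19)(0.0261)(2.85×10^-4) / (1.88×10^-28) = 6330 m/s.
K = ½mv² = 0.5·(1.88×10^-28)·(6330)² = 3.77×10^-21 J = 0.0235 eV.

K ≈ 0.0235 eV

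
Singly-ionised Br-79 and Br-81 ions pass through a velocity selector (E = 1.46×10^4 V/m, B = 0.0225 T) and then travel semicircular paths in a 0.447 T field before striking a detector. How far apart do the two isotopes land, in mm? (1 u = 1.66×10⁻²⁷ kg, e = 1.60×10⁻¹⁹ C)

Δd ≈ 60.2 mm

Both emerge at v = E/B₁ = 6.49×10^5 m/s.
r = mv/(qB₂), so r₁ = 1.1898 m and r₂ = 1.2199 m, giving Δr = 0.0301 m.
After a semicircle each ion lands a diameter 2r from the entry slit, so the separation is 2Δr = 0.0602 m.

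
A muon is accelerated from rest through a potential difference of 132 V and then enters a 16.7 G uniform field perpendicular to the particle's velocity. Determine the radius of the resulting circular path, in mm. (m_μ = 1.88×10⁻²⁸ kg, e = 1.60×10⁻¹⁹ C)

The kinetic energy gained is K = qV = (1×1.60×10^-19)(132) = 2.11×10^-17 J.
v = √(2K/m) = 4.74×10^5 m/s.
r = mv/(qB) = (1.88×10^-28)(4.74×10^5) / [(1×1.60×10^-19)(1.67×10^-3)] = 0.334 m.

r ≈ 334 mm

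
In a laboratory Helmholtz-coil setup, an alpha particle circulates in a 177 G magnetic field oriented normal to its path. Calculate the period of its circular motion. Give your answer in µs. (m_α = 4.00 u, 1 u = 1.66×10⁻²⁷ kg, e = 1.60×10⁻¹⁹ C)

The cyclotron period is independent of speed: T = 2πm/(qB).
T = 2π(6.64×10^-27) / [(2×1.60×10^-19)(0.0177)] = 7.37×10^-6 s.

T ≈ 7.37 µs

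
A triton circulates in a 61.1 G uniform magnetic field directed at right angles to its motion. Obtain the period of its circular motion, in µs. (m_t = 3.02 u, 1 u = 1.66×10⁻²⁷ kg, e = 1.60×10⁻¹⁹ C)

The cyclotron period is independent of speed: T = 2πm/(qB).
T = 2π(5.01×10^-27) / [(1×1.60×10^-19)(6.11×10^-3)] = 3.22×10^-5 s.

T ≈ 32.2 µs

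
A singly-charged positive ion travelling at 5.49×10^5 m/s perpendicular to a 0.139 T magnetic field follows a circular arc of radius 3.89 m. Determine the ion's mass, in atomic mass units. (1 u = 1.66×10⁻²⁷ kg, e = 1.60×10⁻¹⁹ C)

m ≈ 94.9 u

qvB = mv²/r ⇒ m = qBr/v.
m = (1×1.60×10^-19)(0.139)(3.89) / (5.49×10^5) = 1.58×10^-25 kg = 94.9 u.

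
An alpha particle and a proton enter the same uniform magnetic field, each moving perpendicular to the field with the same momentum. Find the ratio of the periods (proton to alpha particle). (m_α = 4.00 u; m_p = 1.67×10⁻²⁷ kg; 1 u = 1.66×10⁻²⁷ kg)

T = 2πm/(qB) is independent of speed, so T₂/T₁ = (m₂/q₂)/(m₁/q₁).
T_{proton}/T_{alpha particle} = (1.67×10^-27/1e) / (6.64×10^-27/2e) = 0.503.

ratio ≈ 0.503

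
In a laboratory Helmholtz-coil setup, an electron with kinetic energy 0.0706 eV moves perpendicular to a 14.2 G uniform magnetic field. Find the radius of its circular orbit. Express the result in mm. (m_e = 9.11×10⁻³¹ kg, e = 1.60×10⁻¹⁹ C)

r ≈ 0.631 mm

Convert the energy: K = 0.0706 eV = 1.13×10^-20 J.
v = √(2K/m) = √(2·1.13×10^-20/9.11×10^-31) = 1.57×10^5 m/s.
r = mv/(qB) = (9.11×10^-31)(1.57×10^5) / [(1×1.60×10^-19)(1.42×10^-3)] = 6.31×10^-4 m.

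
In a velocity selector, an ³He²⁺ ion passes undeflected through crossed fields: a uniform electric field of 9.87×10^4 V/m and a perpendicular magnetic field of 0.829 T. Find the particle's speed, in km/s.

v ≈ 119 km/s

For zero net force, qE = qvB, so v = E/B.
v = (9.87×10^4) / (0.829) = 1.19×10^5 m/s.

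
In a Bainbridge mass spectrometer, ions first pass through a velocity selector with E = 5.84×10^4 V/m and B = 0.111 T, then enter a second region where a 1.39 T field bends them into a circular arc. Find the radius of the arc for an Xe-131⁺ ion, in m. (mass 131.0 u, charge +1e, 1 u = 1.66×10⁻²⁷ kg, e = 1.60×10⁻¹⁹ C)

The selector passes v = E/B = 5.84×10^4/0.111 = 5.26×10^5 m/s.
In the deflection region, r = mv/(qB₂) = (2.17×10^-25)(5.26×10^5) / [(1×1.60×10^-19)(1.39)] = 0.514 m.

r ≈ 0.514 m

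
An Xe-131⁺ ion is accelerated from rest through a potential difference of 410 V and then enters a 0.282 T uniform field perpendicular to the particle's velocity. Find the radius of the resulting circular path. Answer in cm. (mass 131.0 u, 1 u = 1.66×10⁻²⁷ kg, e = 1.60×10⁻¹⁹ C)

The kinetic energy gained is K = qV = (1×1.60×10^-19)(410) = 6.56×10^-17 J.
v = √(2K/m) = 2.46×10^4 m/s.
r = mv/(qB) = (2.17×10^-25)(2.46×10^4) / [(1×1.60×10^-19)(0.282)] = 0.118 m.

r ≈ 11.8 cm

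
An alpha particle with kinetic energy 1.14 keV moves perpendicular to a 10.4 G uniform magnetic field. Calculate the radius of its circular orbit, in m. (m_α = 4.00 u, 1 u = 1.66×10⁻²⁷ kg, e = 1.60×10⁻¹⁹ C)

r ≈ 4.68 m

Convert the energy: K = 1.14 keV = 1.82×10^-16 J.
v = √(2K/m) = √(2·1.82×10^-16/6.64×10^-27) = 2.34×10^5 m/s.
r = mv/(qB) = (6.64×10^-27)(2.34×10^5) / [(2×1.60×10^-19)(1.04×10^-3)] = 4.68 m.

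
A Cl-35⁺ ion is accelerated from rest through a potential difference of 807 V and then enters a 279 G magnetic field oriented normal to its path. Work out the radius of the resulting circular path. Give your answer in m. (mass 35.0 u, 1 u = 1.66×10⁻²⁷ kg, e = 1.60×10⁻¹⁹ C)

r ≈ 0.868 m

The kinetic energy gained is K = qV = (1×1.60×10^-19)(807) = 1.29×10^-16 J.
v = √(2K/m) = 6.67×10^4 m/s.
r = mv/(qB) = (5.81×10^-26)(6.67×10^4) / [(1×1.60×10^-19)(0.0279)] = 0.868 m.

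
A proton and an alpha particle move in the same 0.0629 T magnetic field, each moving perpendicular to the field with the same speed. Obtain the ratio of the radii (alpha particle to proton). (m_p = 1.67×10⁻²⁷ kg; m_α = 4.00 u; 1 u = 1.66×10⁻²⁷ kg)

ratio ≈ 1.99

r = mv/(qB) ⇒ at equal v, r ∝ m/q.
r_{alpha particle}/r_{proton} = 1.99.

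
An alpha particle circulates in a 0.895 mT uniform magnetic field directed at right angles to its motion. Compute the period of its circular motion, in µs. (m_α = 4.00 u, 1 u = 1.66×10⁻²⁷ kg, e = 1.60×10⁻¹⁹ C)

The cyclotron period is independent of speed: T = 2πm/(qB).
T = 2π(6.64×10^-27) / [(2×1.60×10^-19)(8.95×10^-4)] = 1.46×10^-4 s.

T ≈ 146 µs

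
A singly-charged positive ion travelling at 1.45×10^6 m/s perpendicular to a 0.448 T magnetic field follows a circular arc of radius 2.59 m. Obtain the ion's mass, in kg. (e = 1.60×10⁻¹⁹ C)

qvB = mv²/r ⇒ m = qBr/v.
m = (1×1.60×10^-19)(0.448)(2.59) / (1.45×10^6) = 1.28×10^-25 kg.

m ≈ 1.28×10^-25 kg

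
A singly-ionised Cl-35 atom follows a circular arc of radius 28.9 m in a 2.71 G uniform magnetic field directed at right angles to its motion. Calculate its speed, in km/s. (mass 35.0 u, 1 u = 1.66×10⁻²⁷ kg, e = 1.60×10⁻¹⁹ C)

From qvB = mv²/r, v = qBr/m.
v = (1×1.60×10^-19)(2.71×10^-4)(28.9) / (5.81×10^-26) = 2.16×10^4 m/s.

v ≈ 21.6 km/s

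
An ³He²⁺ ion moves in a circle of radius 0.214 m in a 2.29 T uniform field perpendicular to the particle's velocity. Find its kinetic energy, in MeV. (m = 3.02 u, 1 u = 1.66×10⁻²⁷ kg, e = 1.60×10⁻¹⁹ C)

K ≈ 15.3 MeV

v = qBr/m = (2×1.60×10^-19)(2.29)(0.214) / (5.01×10^-27) = 3.13×10^7 m/s.
K = ½mv² = 0.5·(5.01×10^-27)·(3.13×10^7)² = 2.45×10^-12 J = 15.3 MeV.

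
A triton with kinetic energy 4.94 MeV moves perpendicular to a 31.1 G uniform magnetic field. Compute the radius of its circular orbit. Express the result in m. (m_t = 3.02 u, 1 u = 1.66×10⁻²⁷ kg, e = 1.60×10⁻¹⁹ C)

r ≈ 179 m

Convert the energy: K = 4.94 MeV = 7.90×10^-13 J.
v = √(2K/m) = √(2·7.90×10^-13/5.01×10^-27) = 1.78×10^7 m/s.
r = mv/(qB) = (5.01×10^-27)(1.78×10^7) / [(1×1.60×10^-19)(3.11×10^-3)] = 179 m.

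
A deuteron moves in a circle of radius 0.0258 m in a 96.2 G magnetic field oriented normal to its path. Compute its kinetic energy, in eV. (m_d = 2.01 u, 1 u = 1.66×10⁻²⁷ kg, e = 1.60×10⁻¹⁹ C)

K ≈ 1.48 eV

v = qBr/m = (1×1.60×10^-19)(9.62×10^-3)(0.0258) / (3.34×10^-27) = 1.19×10^4 m/s.
K = ½mv² = 0.5·(3.34×10^-27)·(1.19×10^4)² = 2.36×10^-19 J = 1.48 eV.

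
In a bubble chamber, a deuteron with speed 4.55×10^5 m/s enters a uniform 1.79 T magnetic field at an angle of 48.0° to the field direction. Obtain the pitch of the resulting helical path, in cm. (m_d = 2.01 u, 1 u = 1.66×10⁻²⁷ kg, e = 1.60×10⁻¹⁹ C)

The velocity component along B is v∥ = v cos48.0° = 3.04×10^5 m/s.
The cyclotron period T = 2πm/(qB) = 7.32×10^-8 s is set by m, q, B alone.
Pitch = v∥·T = (3.04×10^5)(7.32×10^-8) = 0.0223 m.

pitch ≈ 2.23 cm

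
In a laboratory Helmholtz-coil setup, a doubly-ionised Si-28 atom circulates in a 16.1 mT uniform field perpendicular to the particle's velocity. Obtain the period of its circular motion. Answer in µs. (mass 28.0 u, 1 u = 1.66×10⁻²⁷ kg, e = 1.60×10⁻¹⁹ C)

The cyclotron period is independent of speed: T = 2πm/(qB).
T = 2π(4.65×10^-26) / [(2×1.60×10^-19)(0.0161)] = 5.67×10^-5 s.

T ≈ 56.7 µs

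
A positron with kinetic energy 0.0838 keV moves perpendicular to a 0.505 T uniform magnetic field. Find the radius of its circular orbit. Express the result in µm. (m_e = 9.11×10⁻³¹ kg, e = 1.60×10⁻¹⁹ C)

Convert the energy: K = 0.0838 keV = 1.34×10^-17 J.
v = √(2K/m) = √(2·1.34×10^-17/9.11×10^-31) = 5.43×10^6 m/s.
r = mv/(qB) = (9.11×10^-31)(5.43×10^6) / [(1×1.60×10^-19)(0.505)] = 6.12×10^-5 m.

r ≈ 61.2 µm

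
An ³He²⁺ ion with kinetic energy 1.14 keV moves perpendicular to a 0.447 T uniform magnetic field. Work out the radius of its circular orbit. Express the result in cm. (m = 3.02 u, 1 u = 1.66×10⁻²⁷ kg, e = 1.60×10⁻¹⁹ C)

r ≈ 0.945 cm

Convert the energy: K = 1.14 keV = 1.82×10^-16 J.
v = √(2K/m) = √(2·1.82×10^-16/5.01×10^-27) = 2.70×10^5 m/s.
r = mv/(qB) = (5.01×10^-27)(2.70×10^5) / [(2×1.60×10^-19)(0.447)] = 9.45×10^-3 m.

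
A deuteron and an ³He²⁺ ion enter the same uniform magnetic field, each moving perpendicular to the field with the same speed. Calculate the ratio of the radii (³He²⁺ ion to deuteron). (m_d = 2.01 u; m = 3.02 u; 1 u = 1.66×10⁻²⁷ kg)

r = mv/(qB) ⇒ at equal v, r ∝ m/q.
r_{³He²⁺ ion}/r_{deuteron} = 0.751.

ratio ≈ 0.751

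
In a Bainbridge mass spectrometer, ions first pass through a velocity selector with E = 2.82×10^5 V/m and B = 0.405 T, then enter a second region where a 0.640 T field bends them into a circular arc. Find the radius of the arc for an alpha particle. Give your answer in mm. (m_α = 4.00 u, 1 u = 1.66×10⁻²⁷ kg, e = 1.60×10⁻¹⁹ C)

r ≈ 22.6 mm

The selector passes v = E/B = 2.82×10^5/0.405 = 6.96×10^5 m/s.
In the deflection region, r = mv/(qB₂) = (6.64×10^-27)(6.96×10^5) / [(2×1.60×10^-19)(0.640)] = 0.0226 m.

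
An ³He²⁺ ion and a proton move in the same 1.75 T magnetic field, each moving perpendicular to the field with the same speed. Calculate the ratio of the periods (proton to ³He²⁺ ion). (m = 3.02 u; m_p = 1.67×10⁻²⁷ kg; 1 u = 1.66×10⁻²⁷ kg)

ratio ≈ 0.666

T = 2πm/(qB) is independent of speed, so T₂/T₁ = (m₂/q₂)/(m₁/q₁).
T_{proton}/T_{³He²⁺ ion} = (1.67×10^-27/1e) / (5.01×10^-27/2e) = 0.666.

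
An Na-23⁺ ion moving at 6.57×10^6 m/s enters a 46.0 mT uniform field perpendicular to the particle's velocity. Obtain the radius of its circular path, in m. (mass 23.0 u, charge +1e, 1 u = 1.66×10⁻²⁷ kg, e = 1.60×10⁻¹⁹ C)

The magnetic force provides the centripetal force: qvB = mv²/r, so r = mv/(qB).
r = (3.82×10^-26 kg)(6.57×10^6 m/s) / [(1×1.60×10^-19 C)(0.0460 T)] = 34.1 m.

r ≈ 34.1 m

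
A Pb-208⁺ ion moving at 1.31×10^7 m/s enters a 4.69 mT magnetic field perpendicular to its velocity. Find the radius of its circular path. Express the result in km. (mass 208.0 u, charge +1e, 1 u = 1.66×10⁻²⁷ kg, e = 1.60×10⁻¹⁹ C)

The magnetic force provides the centripetal force: qvB = mv²/r, so r = mv/(qB).
r = (3.45×10^-25 kg)(1.31×10^7 m/s) / [(1×1.60×10^-19 C)(4.69×10^-3 T)] = 6030 m.

r ≈ 6.03 km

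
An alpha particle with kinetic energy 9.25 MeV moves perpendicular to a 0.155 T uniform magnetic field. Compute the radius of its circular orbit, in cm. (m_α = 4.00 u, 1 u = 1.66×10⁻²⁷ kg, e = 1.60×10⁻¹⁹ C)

Convert the energy: K = 9.25 MeV = 1.48×10^-12 J.
v = √(2K/m) = √(2·1.48×10^-12/6.64×10^-27) = 2.11×10^7 m/s.
r = mv/(qB) = (6.64×10^-27)(2.11×10^7) / [(2×1.60×10^-19)(0.155)] = 2.83 m.

r ≈ 283 cm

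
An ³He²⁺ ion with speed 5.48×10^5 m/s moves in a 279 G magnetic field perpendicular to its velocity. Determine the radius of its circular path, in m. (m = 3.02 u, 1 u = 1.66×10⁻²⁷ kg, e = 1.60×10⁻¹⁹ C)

The magnetic force provides the centripetal force: qvB = mv²/r, so r = mv/(qB).
r = (5.01×10^-27 kg)(5.48×10^5 m/s) / [(2×1.60×10^-19 C)(0.0279 T)] = 0.308 m.

r ≈ 0.308 m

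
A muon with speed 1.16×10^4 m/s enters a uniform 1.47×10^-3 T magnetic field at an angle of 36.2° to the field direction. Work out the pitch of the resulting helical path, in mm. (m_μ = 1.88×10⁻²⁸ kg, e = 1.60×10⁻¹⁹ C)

The velocity component along B is v∥ = v cos36.2° = 9360 m/s.
The cyclotron period T = 2πm/(qB) = 5.02×10^-6 s is set by m, q, B alone.
Pitch = v∥·T = (9360)(5.02×10^-6) = 0.0470 m.

pitch ≈ 47.0 mm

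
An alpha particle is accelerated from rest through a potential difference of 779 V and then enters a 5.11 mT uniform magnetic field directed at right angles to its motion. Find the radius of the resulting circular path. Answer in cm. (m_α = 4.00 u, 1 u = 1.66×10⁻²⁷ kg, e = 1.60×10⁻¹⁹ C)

The kinetic energy gained is K = qV = (2×1.60×10^-19)(779) = 2.49×10^-16 J.
v = √(2K/m) = 2.74×10^5 m/s.
r = mv/(qB) = (6.64×10^-27)(2.74×10^5) / [(2×1.60×10^-19)(5.11×10^-3)] = 1.11 m.

r ≈ 111 cm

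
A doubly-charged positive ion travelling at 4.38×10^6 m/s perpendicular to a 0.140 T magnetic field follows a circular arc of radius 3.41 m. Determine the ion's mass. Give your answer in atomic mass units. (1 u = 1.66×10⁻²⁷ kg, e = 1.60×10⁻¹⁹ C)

qvB = mv²/r ⇒ m = qBr/v.
m = (2×1.60×10^-19)(0.140)(3.41) / (4.38×10^6) = 3.49×10^-26 kg = 21.0 u.

m ≈ 21.0 u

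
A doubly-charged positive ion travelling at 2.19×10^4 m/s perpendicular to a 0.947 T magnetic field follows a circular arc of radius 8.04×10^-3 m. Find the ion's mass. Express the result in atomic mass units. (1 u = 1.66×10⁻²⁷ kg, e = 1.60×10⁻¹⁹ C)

qvB = mv²/r ⇒ m = qBr/v.
m = (2×1.60×10^-19)(0.947)(8.04×10^-3) / (2.19×10^4) = 1.11×10^-25 kg = 67.0 u.

m ≈ 67.0 u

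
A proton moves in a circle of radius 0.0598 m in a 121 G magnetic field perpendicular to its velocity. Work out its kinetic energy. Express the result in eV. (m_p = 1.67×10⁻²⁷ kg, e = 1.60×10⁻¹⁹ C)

v = qBr/m = (1×1.60×10^-19)(0.0121)(0.0598) / (1.67×10^-27) = 6.93×10^4 m/s.
K = ½mv² = 0.5·(1.67×10^-27)·(6.93×10^4)² = 4.01×10^-18 J = 25.1 eV.

K ≈ 25.1 eV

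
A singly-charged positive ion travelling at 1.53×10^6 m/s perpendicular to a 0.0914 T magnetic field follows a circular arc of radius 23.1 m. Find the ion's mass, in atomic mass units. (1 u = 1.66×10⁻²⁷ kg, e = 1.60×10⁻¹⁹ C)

m ≈ 133 u

qvB = mv²/r ⇒ m = qBr/v.
m = (1×1.60×10^-19)(0.0914)(23.1) / (1.53×10^6) = 2.21×10^-25 kg = 133 u.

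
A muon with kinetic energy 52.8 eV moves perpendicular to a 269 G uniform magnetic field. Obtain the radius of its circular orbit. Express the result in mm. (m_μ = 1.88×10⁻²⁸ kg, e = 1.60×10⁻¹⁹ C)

Convert the energy: K = 52.8 eV = 8.45×10^-18 J.
v = √(2K/m) = √(2·8.45×10^-18/1.88×10^-28) = 3.00×10^5 m/s.
r = mv/(qB) = (1.88×10^-28)(3.00×10^5) / [(1×1.60×10^-19)(0.0269)] = 0.0131 m.

r ≈ 13.1 mm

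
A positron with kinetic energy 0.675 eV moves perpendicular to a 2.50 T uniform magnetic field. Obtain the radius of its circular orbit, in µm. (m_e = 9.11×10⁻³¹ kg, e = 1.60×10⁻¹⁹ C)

Convert the energy: K = 0.675 eV = 1.08×10^-19 J.
v = √(2K/m) = √(2·1.08×10^-19/9.11×10^-31) = 4.87×10^5 m/s.
r = mv/(qB) = (9.11×10^-31)(4.87×10^5) / [(1×1.60×10^-19)(2.50)] = 1.11×10^-6 m.

r ≈ 1.11 µm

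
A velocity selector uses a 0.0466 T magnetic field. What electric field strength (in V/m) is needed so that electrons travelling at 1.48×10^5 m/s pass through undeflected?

E ≈ 6900 V/m

qE = qvB ⇒ E = vB = (1.48×10^5)(0.0466) = 6900 V/m.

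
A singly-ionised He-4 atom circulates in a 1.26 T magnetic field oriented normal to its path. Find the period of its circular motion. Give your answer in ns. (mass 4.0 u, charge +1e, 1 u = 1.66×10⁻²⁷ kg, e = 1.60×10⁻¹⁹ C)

The cyclotron period is independent of speed: T = 2πm/(qB).
T = 2π(6.64×10^-27) / [(1×1.60×10^-19)(1.26)] = 2.07×10^-7 s.

T ≈ 207 ns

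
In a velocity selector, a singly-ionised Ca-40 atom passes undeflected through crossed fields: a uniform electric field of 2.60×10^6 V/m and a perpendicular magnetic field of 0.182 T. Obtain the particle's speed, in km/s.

For zero net force, qE = qvB, so v = E/B.
v = (2.60×10^6) / (0.182) = 1.43×10^7 m/s.

v ≈ 14300 km/s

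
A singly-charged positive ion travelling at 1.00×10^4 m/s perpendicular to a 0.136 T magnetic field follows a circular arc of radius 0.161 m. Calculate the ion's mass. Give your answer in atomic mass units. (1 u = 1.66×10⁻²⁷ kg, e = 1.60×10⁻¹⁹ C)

m ≈ 211 u

qvB = mv²/r ⇒ m = qBr/v.
m = (1×1.60×10^-19)(0.136)(0.161) / (1.00×10^4) = 3.50×10^-25 kg = 211 u.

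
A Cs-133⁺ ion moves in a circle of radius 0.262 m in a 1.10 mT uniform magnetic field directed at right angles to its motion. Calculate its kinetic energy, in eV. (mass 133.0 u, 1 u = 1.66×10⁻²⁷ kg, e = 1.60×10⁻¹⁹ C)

K ≈ 0.0301 eV

v = qBr/m = (1×1.60×10^-19)(1.10×10^-3)(0.262) / (2.21×10^-25) = 209 m/s.
K = ½mv² = 0.5·(2.21×10^-25)·(209)² = 4.82×10^-21 J = 0.0301 eV.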